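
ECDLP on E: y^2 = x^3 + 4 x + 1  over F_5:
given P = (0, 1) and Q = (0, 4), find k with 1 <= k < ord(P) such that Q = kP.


Enumerate multiples of P until we hit Q = (0, 4):
  1P = (0, 1)
  2P = (4, 1)
  3P = (1, 4)
  4P = (3, 0)
  5P = (1, 1)
  6P = (4, 4)
  7P = (0, 4)
Match found at i = 7.

k = 7


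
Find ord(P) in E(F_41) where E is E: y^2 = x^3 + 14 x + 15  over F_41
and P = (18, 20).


Compute successive multiples of P until we hit O:
  1P = (18, 20)
  2P = (9, 3)
  3P = (12, 5)
  4P = (7, 28)
  5P = (25, 0)
  6P = (7, 13)
  7P = (12, 36)
  8P = (9, 38)
  ... (continuing to 10P)
  10P = O

ord(P) = 10


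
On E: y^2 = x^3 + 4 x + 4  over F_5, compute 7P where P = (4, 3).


k = 7 = 111_2 (binary, LSB first: 111)
Double-and-add from P = (4, 3):
  bit 0 = 1: acc = O + (4, 3) = (4, 3)
  bit 1 = 1: acc = (4, 3) + (1, 3) = (0, 2)
  bit 2 = 1: acc = (0, 2) + (2, 0) = (4, 2)

7P = (4, 2)


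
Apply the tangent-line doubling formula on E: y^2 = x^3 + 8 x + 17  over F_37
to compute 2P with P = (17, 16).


Doubling: s = (3 x1^2 + a) / (2 y1)
s = (3*17^2 + 8) / (2*16) mod 37 = 10
x3 = s^2 - 2 x1 mod 37 = 10^2 - 2*17 = 29
y3 = s (x1 - x3) - y1 mod 37 = 10 * (17 - 29) - 16 = 12

2P = (29, 12)


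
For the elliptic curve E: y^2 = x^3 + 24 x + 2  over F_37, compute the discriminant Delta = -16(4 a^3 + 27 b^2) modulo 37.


4 a^3 + 27 b^2 = 4*24^3 + 27*2^2 = 55296 + 108 = 55404
Delta = -16 * (55404) = -886464
Delta mod 37 = 19

Delta = 19 (mod 37)


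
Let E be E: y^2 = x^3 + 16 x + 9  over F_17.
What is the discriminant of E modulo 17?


4 a^3 + 27 b^2 = 4*16^3 + 27*9^2 = 16384 + 2187 = 18571
Delta = -16 * (18571) = -297136
Delta mod 17 = 7

Delta = 7 (mod 17)


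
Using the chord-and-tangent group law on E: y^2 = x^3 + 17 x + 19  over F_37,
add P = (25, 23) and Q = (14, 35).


P != Q, so use the chord formula.
s = (y2 - y1) / (x2 - x1) = (12) / (26) mod 37 = 9
x3 = s^2 - x1 - x2 mod 37 = 9^2 - 25 - 14 = 5
y3 = s (x1 - x3) - y1 mod 37 = 9 * (25 - 5) - 23 = 9

P + Q = (5, 9)


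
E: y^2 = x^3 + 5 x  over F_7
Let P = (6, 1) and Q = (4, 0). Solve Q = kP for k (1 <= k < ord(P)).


Enumerate multiples of P until we hit Q = (4, 0):
  1P = (6, 1)
  2P = (4, 0)
Match found at i = 2.

k = 2


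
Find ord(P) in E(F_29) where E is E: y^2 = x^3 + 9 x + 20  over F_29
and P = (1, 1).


Compute successive multiples of P until we hit O:
  1P = (1, 1)
  2P = (5, 4)
  3P = (0, 7)
  4P = (6, 0)
  5P = (0, 22)
  6P = (5, 25)
  7P = (1, 28)
  8P = O

ord(P) = 8


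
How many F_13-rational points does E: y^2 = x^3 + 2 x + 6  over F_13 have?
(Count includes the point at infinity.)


For each x in F_13, count y with y^2 = x^3 + 2 x + 6 mod 13:
  x = 1: RHS = 9, y in [3, 10]  -> 2 point(s)
  x = 3: RHS = 0, y in [0]  -> 1 point(s)
  x = 4: RHS = 0, y in [0]  -> 1 point(s)
  x = 6: RHS = 0, y in [0]  -> 1 point(s)
  x = 7: RHS = 12, y in [5, 8]  -> 2 point(s)
  x = 8: RHS = 1, y in [1, 12]  -> 2 point(s)
  x = 9: RHS = 12, y in [5, 8]  -> 2 point(s)
  x = 10: RHS = 12, y in [5, 8]  -> 2 point(s)
  x = 12: RHS = 3, y in [4, 9]  -> 2 point(s)
Affine points: 15. Add the point at infinity: total = 16.

#E(F_13) = 16


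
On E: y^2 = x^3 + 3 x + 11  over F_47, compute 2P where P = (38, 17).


Doubling: s = (3 x1^2 + a) / (2 y1)
s = (3*38^2 + 3) / (2*17) mod 47 = 10
x3 = s^2 - 2 x1 mod 47 = 10^2 - 2*38 = 24
y3 = s (x1 - x3) - y1 mod 47 = 10 * (38 - 24) - 17 = 29

2P = (24, 29)


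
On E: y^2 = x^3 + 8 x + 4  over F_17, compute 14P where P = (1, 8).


k = 14 = 1110_2 (binary, LSB first: 0111)
Double-and-add from P = (1, 8):
  bit 0 = 0: acc unchanged = O
  bit 1 = 1: acc = O + (0, 15) = (0, 15)
  bit 2 = 1: acc = (0, 15) + (4, 10) = (5, 4)
  bit 3 = 1: acc = (5, 4) + (8, 6) = (12, 14)

14P = (12, 14)


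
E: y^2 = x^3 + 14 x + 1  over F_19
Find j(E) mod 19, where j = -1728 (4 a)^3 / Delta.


Delta = -16(4 a^3 + 27 b^2) mod 19 = 6
-1728 * (4 a)^3 = -1728 * (4*14)^3 mod 19 = 18
j = 18 * 6^(-1) mod 19 = 3

j = 3 (mod 19)


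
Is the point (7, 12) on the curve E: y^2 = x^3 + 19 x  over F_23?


Check whether y^2 = x^3 + 19 x + 0 (mod 23) for (x, y) = (7, 12).
LHS: y^2 = 12^2 mod 23 = 6
RHS: x^3 + 19 x + 0 = 7^3 + 19*7 + 0 mod 23 = 16
LHS != RHS

No, not on the curve


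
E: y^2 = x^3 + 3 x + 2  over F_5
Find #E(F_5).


For each x in F_5, count y with y^2 = x^3 + 3 x + 2 mod 5:
  x = 1: RHS = 1, y in [1, 4]  -> 2 point(s)
  x = 2: RHS = 1, y in [1, 4]  -> 2 point(s)
Affine points: 4. Add the point at infinity: total = 5.

#E(F_5) = 5


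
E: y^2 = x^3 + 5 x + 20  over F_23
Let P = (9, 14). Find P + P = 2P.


Doubling: s = (3 x1^2 + a) / (2 y1)
s = (3*9^2 + 5) / (2*14) mod 23 = 22
x3 = s^2 - 2 x1 mod 23 = 22^2 - 2*9 = 6
y3 = s (x1 - x3) - y1 mod 23 = 22 * (9 - 6) - 14 = 6

2P = (6, 6)


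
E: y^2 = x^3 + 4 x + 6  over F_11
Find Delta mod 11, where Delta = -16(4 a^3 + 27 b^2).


4 a^3 + 27 b^2 = 4*4^3 + 27*6^2 = 256 + 972 = 1228
Delta = -16 * (1228) = -19648
Delta mod 11 = 9

Delta = 9 (mod 11)


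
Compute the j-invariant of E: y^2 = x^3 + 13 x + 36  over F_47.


Delta = -16(4 a^3 + 27 b^2) mod 47 = 8
-1728 * (4 a)^3 = -1728 * (4*13)^3 mod 47 = 12
j = 12 * 8^(-1) mod 47 = 25

j = 25 (mod 47)


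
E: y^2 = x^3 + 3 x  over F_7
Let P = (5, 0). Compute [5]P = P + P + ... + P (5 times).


k = 5 = 101_2 (binary, LSB first: 101)
Double-and-add from P = (5, 0):
  bit 0 = 1: acc = O + (5, 0) = (5, 0)
  bit 1 = 0: acc unchanged = (5, 0)
  bit 2 = 1: acc = (5, 0) + O = (5, 0)

5P = (5, 0)


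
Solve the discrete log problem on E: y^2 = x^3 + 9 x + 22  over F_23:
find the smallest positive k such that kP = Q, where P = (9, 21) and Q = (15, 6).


Enumerate multiples of P until we hit Q = (15, 6):
  1P = (9, 21)
  2P = (18, 17)
  3P = (5, 13)
  4P = (13, 17)
  5P = (2, 18)
  6P = (15, 6)
Match found at i = 6.

k = 6


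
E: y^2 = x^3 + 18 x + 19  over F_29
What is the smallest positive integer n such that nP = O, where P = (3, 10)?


Compute successive multiples of P until we hit O:
  1P = (3, 10)
  2P = (19, 12)
  3P = (12, 7)
  4P = (27, 27)
  5P = (21, 28)
  6P = (6, 16)
  7P = (24, 6)
  8P = (24, 23)
  ... (continuing to 15P)
  15P = O

ord(P) = 15


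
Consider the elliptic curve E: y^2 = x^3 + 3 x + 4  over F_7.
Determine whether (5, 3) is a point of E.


Check whether y^2 = x^3 + 3 x + 4 (mod 7) for (x, y) = (5, 3).
LHS: y^2 = 3^2 mod 7 = 2
RHS: x^3 + 3 x + 4 = 5^3 + 3*5 + 4 mod 7 = 4
LHS != RHS

No, not on the curve


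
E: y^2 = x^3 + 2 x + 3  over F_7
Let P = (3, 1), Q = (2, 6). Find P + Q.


P != Q, so use the chord formula.
s = (y2 - y1) / (x2 - x1) = (5) / (6) mod 7 = 2
x3 = s^2 - x1 - x2 mod 7 = 2^2 - 3 - 2 = 6
y3 = s (x1 - x3) - y1 mod 7 = 2 * (3 - 6) - 1 = 0

P + Q = (6, 0)


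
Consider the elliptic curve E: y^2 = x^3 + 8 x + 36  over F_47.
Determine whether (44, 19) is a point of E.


Check whether y^2 = x^3 + 8 x + 36 (mod 47) for (x, y) = (44, 19).
LHS: y^2 = 19^2 mod 47 = 32
RHS: x^3 + 8 x + 36 = 44^3 + 8*44 + 36 mod 47 = 32
LHS = RHS

Yes, on the curve


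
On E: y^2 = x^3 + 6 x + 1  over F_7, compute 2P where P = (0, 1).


Doubling: s = (3 x1^2 + a) / (2 y1)
s = (3*0^2 + 6) / (2*1) mod 7 = 3
x3 = s^2 - 2 x1 mod 7 = 3^2 - 2*0 = 2
y3 = s (x1 - x3) - y1 mod 7 = 3 * (0 - 2) - 1 = 0

2P = (2, 0)


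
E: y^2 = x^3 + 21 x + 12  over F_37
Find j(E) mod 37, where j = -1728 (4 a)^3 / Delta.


Delta = -16(4 a^3 + 27 b^2) mod 37 = 25
-1728 * (4 a)^3 = -1728 * (4*21)^3 mod 37 = 11
j = 11 * 25^(-1) mod 37 = 33

j = 33 (mod 37)


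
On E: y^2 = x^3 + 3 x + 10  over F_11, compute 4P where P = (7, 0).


k = 4 = 100_2 (binary, LSB first: 001)
Double-and-add from P = (7, 0):
  bit 0 = 0: acc unchanged = O
  bit 1 = 0: acc unchanged = O
  bit 2 = 1: acc = O + O = O

4P = O


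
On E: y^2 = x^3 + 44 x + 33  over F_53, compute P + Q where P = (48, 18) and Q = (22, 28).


P != Q, so use the chord formula.
s = (y2 - y1) / (x2 - x1) = (10) / (27) mod 53 = 20
x3 = s^2 - x1 - x2 mod 53 = 20^2 - 48 - 22 = 12
y3 = s (x1 - x3) - y1 mod 53 = 20 * (48 - 12) - 18 = 13

P + Q = (12, 13)


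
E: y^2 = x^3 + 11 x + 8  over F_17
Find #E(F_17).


For each x in F_17, count y with y^2 = x^3 + 11 x + 8 mod 17:
  x = 0: RHS = 8, y in [5, 12]  -> 2 point(s)
  x = 2: RHS = 4, y in [2, 15]  -> 2 point(s)
  x = 3: RHS = 0, y in [0]  -> 1 point(s)
  x = 5: RHS = 1, y in [1, 16]  -> 2 point(s)
  x = 6: RHS = 1, y in [1, 16]  -> 2 point(s)
  x = 8: RHS = 13, y in [8, 9]  -> 2 point(s)
  x = 10: RHS = 13, y in [8, 9]  -> 2 point(s)
  x = 11: RHS = 15, y in [7, 10]  -> 2 point(s)
  x = 12: RHS = 15, y in [7, 10]  -> 2 point(s)
  x = 13: RHS = 2, y in [6, 11]  -> 2 point(s)
  x = 14: RHS = 16, y in [4, 13]  -> 2 point(s)
  x = 16: RHS = 13, y in [8, 9]  -> 2 point(s)
Affine points: 23. Add the point at infinity: total = 24.

#E(F_17) = 24


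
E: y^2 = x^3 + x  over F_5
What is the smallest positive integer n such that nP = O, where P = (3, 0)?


Compute successive multiples of P until we hit O:
  1P = (3, 0)
  2P = O

ord(P) = 2


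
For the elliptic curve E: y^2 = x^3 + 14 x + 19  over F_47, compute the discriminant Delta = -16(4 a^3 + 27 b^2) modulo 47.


4 a^3 + 27 b^2 = 4*14^3 + 27*19^2 = 10976 + 9747 = 20723
Delta = -16 * (20723) = -331568
Delta mod 47 = 17

Delta = 17 (mod 47)


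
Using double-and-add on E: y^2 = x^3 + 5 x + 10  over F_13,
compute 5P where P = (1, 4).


k = 5 = 101_2 (binary, LSB first: 101)
Double-and-add from P = (1, 4):
  bit 0 = 1: acc = O + (1, 4) = (1, 4)
  bit 1 = 0: acc unchanged = (1, 4)
  bit 2 = 1: acc = (1, 4) + (6, 3) = (5, 2)

5P = (5, 2)


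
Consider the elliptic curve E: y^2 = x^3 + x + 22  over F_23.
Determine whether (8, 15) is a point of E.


Check whether y^2 = x^3 + 1 x + 22 (mod 23) for (x, y) = (8, 15).
LHS: y^2 = 15^2 mod 23 = 18
RHS: x^3 + 1 x + 22 = 8^3 + 1*8 + 22 mod 23 = 13
LHS != RHS

No, not on the curve


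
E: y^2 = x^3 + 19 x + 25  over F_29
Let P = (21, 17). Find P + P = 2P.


Doubling: s = (3 x1^2 + a) / (2 y1)
s = (3*21^2 + 19) / (2*17) mod 29 = 19
x3 = s^2 - 2 x1 mod 29 = 19^2 - 2*21 = 0
y3 = s (x1 - x3) - y1 mod 29 = 19 * (21 - 0) - 17 = 5

2P = (0, 5)


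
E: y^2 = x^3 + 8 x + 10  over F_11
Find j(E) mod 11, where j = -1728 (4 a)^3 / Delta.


Delta = -16(4 a^3 + 27 b^2) mod 11 = 9
-1728 * (4 a)^3 = -1728 * (4*8)^3 mod 11 = 1
j = 1 * 9^(-1) mod 11 = 5

j = 5 (mod 11)


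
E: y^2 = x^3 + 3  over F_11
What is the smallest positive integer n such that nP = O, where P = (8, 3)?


Compute successive multiples of P until we hit O:
  1P = (8, 3)
  2P = (7, 7)
  3P = (1, 2)
  4P = (0, 6)
  5P = (4, 1)
  6P = (2, 0)
  7P = (4, 10)
  8P = (0, 5)
  ... (continuing to 12P)
  12P = O

ord(P) = 12


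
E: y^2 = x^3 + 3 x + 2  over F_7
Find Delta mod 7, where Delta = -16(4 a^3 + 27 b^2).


4 a^3 + 27 b^2 = 4*3^3 + 27*2^2 = 108 + 108 = 216
Delta = -16 * (216) = -3456
Delta mod 7 = 2

Delta = 2 (mod 7)


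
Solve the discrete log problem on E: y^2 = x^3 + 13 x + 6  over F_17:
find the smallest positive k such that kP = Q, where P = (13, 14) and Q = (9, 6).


Enumerate multiples of P until we hit Q = (9, 6):
  1P = (13, 14)
  2P = (7, 10)
  3P = (5, 14)
  4P = (16, 3)
  5P = (9, 11)
  6P = (3, 2)
  7P = (14, 12)
  8P = (11, 16)
  9P = (11, 1)
  10P = (14, 5)
  11P = (3, 15)
  12P = (9, 6)
Match found at i = 12.

k = 12


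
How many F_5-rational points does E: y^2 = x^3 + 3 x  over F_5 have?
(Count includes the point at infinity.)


For each x in F_5, count y with y^2 = x^3 + 3 x + 0 mod 5:
  x = 0: RHS = 0, y in [0]  -> 1 point(s)
  x = 1: RHS = 4, y in [2, 3]  -> 2 point(s)
  x = 2: RHS = 4, y in [2, 3]  -> 2 point(s)
  x = 3: RHS = 1, y in [1, 4]  -> 2 point(s)
  x = 4: RHS = 1, y in [1, 4]  -> 2 point(s)
Affine points: 9. Add the point at infinity: total = 10.

#E(F_5) = 10


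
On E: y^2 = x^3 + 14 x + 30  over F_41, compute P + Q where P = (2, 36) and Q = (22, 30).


P != Q, so use the chord formula.
s = (y2 - y1) / (x2 - x1) = (35) / (20) mod 41 = 12
x3 = s^2 - x1 - x2 mod 41 = 12^2 - 2 - 22 = 38
y3 = s (x1 - x3) - y1 mod 41 = 12 * (2 - 38) - 36 = 24

P + Q = (38, 24)


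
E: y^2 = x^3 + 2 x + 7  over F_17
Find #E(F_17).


For each x in F_17, count y with y^2 = x^3 + 2 x + 7 mod 17:
  x = 2: RHS = 2, y in [6, 11]  -> 2 point(s)
  x = 8: RHS = 8, y in [5, 12]  -> 2 point(s)
  x = 11: RHS = 0, y in [0]  -> 1 point(s)
  x = 12: RHS = 8, y in [5, 12]  -> 2 point(s)
  x = 14: RHS = 8, y in [5, 12]  -> 2 point(s)
  x = 16: RHS = 4, y in [2, 15]  -> 2 point(s)
Affine points: 11. Add the point at infinity: total = 12.

#E(F_17) = 12


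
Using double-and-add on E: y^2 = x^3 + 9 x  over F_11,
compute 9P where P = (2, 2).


k = 9 = 1001_2 (binary, LSB first: 1001)
Double-and-add from P = (2, 2):
  bit 0 = 1: acc = O + (2, 2) = (2, 2)
  bit 1 = 0: acc unchanged = (2, 2)
  bit 2 = 0: acc unchanged = (2, 2)
  bit 3 = 1: acc = (2, 2) + (4, 1) = (8, 1)

9P = (8, 1)


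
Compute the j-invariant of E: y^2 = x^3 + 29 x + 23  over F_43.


Delta = -16(4 a^3 + 27 b^2) mod 43 = 21
-1728 * (4 a)^3 = -1728 * (4*29)^3 mod 43 = 32
j = 32 * 21^(-1) mod 43 = 22

j = 22 (mod 43)


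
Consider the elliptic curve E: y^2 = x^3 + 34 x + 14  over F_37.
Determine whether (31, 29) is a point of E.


Check whether y^2 = x^3 + 34 x + 14 (mod 37) for (x, y) = (31, 29).
LHS: y^2 = 29^2 mod 37 = 27
RHS: x^3 + 34 x + 14 = 31^3 + 34*31 + 14 mod 37 = 1
LHS != RHS

No, not on the curve


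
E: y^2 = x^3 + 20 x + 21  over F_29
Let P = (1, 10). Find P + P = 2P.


Doubling: s = (3 x1^2 + a) / (2 y1)
s = (3*1^2 + 20) / (2*10) mod 29 = 20
x3 = s^2 - 2 x1 mod 29 = 20^2 - 2*1 = 21
y3 = s (x1 - x3) - y1 mod 29 = 20 * (1 - 21) - 10 = 25

2P = (21, 25)


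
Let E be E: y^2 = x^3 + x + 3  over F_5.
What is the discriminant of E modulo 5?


4 a^3 + 27 b^2 = 4*1^3 + 27*3^2 = 4 + 243 = 247
Delta = -16 * (247) = -3952
Delta mod 5 = 3

Delta = 3 (mod 5)


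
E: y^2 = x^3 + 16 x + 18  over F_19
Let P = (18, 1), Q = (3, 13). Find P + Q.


P != Q, so use the chord formula.
s = (y2 - y1) / (x2 - x1) = (12) / (4) mod 19 = 3
x3 = s^2 - x1 - x2 mod 19 = 3^2 - 18 - 3 = 7
y3 = s (x1 - x3) - y1 mod 19 = 3 * (18 - 7) - 1 = 13

P + Q = (7, 13)


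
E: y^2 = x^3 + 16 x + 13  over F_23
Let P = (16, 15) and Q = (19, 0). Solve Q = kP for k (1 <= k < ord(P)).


Enumerate multiples of P until we hit Q = (19, 0):
  1P = (16, 15)
  2P = (0, 6)
  3P = (11, 18)
  4P = (12, 1)
  5P = (13, 7)
  6P = (19, 0)
Match found at i = 6.

k = 6


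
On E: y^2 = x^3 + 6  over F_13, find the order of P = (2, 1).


Compute successive multiples of P until we hit O:
  1P = (2, 1)
  2P = (6, 1)
  3P = (5, 12)
  4P = (5, 1)
  5P = (6, 12)
  6P = (2, 12)
  7P = O

ord(P) = 7


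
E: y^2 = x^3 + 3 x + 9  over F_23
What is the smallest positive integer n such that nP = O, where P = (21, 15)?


Compute successive multiples of P until we hit O:
  1P = (21, 15)
  2P = (10, 2)
  3P = (1, 17)
  4P = (4, 4)
  5P = (2, 0)
  6P = (4, 19)
  7P = (1, 6)
  8P = (10, 21)
  ... (continuing to 10P)
  10P = O

ord(P) = 10


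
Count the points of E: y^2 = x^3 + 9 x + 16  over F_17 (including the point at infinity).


For each x in F_17, count y with y^2 = x^3 + 9 x + 16 mod 17:
  x = 0: RHS = 16, y in [4, 13]  -> 2 point(s)
  x = 1: RHS = 9, y in [3, 14]  -> 2 point(s)
  x = 2: RHS = 8, y in [5, 12]  -> 2 point(s)
  x = 3: RHS = 2, y in [6, 11]  -> 2 point(s)
  x = 5: RHS = 16, y in [4, 13]  -> 2 point(s)
  x = 10: RHS = 1, y in [1, 16]  -> 2 point(s)
  x = 11: RHS = 1, y in [1, 16]  -> 2 point(s)
  x = 12: RHS = 16, y in [4, 13]  -> 2 point(s)
  x = 13: RHS = 1, y in [1, 16]  -> 2 point(s)
  x = 14: RHS = 13, y in [8, 9]  -> 2 point(s)
Affine points: 20. Add the point at infinity: total = 21.

#E(F_17) = 21


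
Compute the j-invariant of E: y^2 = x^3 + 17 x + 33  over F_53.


Delta = -16(4 a^3 + 27 b^2) mod 53 = 50
-1728 * (4 a)^3 = -1728 * (4*17)^3 mod 53 = 14
j = 14 * 50^(-1) mod 53 = 13

j = 13 (mod 53)


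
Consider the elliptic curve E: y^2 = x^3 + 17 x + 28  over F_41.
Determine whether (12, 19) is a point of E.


Check whether y^2 = x^3 + 17 x + 28 (mod 41) for (x, y) = (12, 19).
LHS: y^2 = 19^2 mod 41 = 33
RHS: x^3 + 17 x + 28 = 12^3 + 17*12 + 28 mod 41 = 33
LHS = RHS

Yes, on the curve


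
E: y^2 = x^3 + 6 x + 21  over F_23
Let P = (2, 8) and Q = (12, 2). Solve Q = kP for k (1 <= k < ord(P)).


Enumerate multiples of P until we hit Q = (12, 2):
  1P = (2, 8)
  2P = (12, 21)
  3P = (10, 0)
  4P = (12, 2)
Match found at i = 4.

k = 4


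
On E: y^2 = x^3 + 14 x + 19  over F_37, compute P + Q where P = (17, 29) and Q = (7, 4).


P != Q, so use the chord formula.
s = (y2 - y1) / (x2 - x1) = (12) / (27) mod 37 = 21
x3 = s^2 - x1 - x2 mod 37 = 21^2 - 17 - 7 = 10
y3 = s (x1 - x3) - y1 mod 37 = 21 * (17 - 10) - 29 = 7

P + Q = (10, 7)


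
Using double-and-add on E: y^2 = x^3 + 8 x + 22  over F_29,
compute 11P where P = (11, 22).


k = 11 = 1011_2 (binary, LSB first: 1101)
Double-and-add from P = (11, 22):
  bit 0 = 1: acc = O + (11, 22) = (11, 22)
  bit 1 = 1: acc = (11, 22) + (6, 5) = (5, 10)
  bit 2 = 0: acc unchanged = (5, 10)
  bit 3 = 1: acc = (5, 10) + (17, 5) = (11, 7)

11P = (11, 7)


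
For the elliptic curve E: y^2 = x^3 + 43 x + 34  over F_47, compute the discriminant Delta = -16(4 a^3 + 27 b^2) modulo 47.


4 a^3 + 27 b^2 = 4*43^3 + 27*34^2 = 318028 + 31212 = 349240
Delta = -16 * (349240) = -5587840
Delta mod 47 = 37

Delta = 37 (mod 47)


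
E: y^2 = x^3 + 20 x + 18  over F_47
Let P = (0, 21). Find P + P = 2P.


Doubling: s = (3 x1^2 + a) / (2 y1)
s = (3*0^2 + 20) / (2*21) mod 47 = 43
x3 = s^2 - 2 x1 mod 47 = 43^2 - 2*0 = 16
y3 = s (x1 - x3) - y1 mod 47 = 43 * (0 - 16) - 21 = 43

2P = (16, 43)


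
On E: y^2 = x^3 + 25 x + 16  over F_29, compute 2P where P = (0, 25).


Doubling: s = (3 x1^2 + a) / (2 y1)
s = (3*0^2 + 25) / (2*25) mod 29 = 15
x3 = s^2 - 2 x1 mod 29 = 15^2 - 2*0 = 22
y3 = s (x1 - x3) - y1 mod 29 = 15 * (0 - 22) - 25 = 22

2P = (22, 22)


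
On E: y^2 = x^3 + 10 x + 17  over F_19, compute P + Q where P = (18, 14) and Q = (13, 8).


P != Q, so use the chord formula.
s = (y2 - y1) / (x2 - x1) = (13) / (14) mod 19 = 5
x3 = s^2 - x1 - x2 mod 19 = 5^2 - 18 - 13 = 13
y3 = s (x1 - x3) - y1 mod 19 = 5 * (18 - 13) - 14 = 11

P + Q = (13, 11)


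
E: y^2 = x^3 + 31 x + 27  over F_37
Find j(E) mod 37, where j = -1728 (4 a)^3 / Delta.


Delta = -16(4 a^3 + 27 b^2) mod 37 = 2
-1728 * (4 a)^3 = -1728 * (4*31)^3 mod 37 = 6
j = 6 * 2^(-1) mod 37 = 3

j = 3 (mod 37)


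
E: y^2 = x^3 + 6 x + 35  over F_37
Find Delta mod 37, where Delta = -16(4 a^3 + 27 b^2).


4 a^3 + 27 b^2 = 4*6^3 + 27*35^2 = 864 + 33075 = 33939
Delta = -16 * (33939) = -543024
Delta mod 37 = 25

Delta = 25 (mod 37)


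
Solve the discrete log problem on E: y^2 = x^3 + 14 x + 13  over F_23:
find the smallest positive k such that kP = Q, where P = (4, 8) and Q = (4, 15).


Enumerate multiples of P until we hit Q = (4, 15):
  1P = (4, 8)
  2P = (16, 3)
  3P = (11, 16)
  4P = (14, 20)
  5P = (0, 6)
  6P = (2, 16)
  7P = (10, 16)
  8P = (21, 0)
  9P = (10, 7)
  10P = (2, 7)
  11P = (0, 17)
  12P = (14, 3)
  13P = (11, 7)
  14P = (16, 20)
  15P = (4, 15)
Match found at i = 15.

k = 15


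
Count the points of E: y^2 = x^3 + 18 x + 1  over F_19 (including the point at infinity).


For each x in F_19, count y with y^2 = x^3 + 18 x + 1 mod 19:
  x = 0: RHS = 1, y in [1, 18]  -> 2 point(s)
  x = 1: RHS = 1, y in [1, 18]  -> 2 point(s)
  x = 2: RHS = 7, y in [8, 11]  -> 2 point(s)
  x = 3: RHS = 6, y in [5, 14]  -> 2 point(s)
  x = 4: RHS = 4, y in [2, 17]  -> 2 point(s)
  x = 5: RHS = 7, y in [8, 11]  -> 2 point(s)
  x = 8: RHS = 11, y in [7, 12]  -> 2 point(s)
  x = 12: RHS = 7, y in [8, 11]  -> 2 point(s)
  x = 13: RHS = 0, y in [0]  -> 1 point(s)
  x = 15: RHS = 17, y in [6, 13]  -> 2 point(s)
  x = 18: RHS = 1, y in [1, 18]  -> 2 point(s)
Affine points: 21. Add the point at infinity: total = 22.

#E(F_19) = 22


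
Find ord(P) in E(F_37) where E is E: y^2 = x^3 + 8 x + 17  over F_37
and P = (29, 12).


Compute successive multiples of P until we hit O:
  1P = (29, 12)
  2P = (32, 0)
  3P = (29, 25)
  4P = O

ord(P) = 4


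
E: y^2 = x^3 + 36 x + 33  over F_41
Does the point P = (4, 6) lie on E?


Check whether y^2 = x^3 + 36 x + 33 (mod 41) for (x, y) = (4, 6).
LHS: y^2 = 6^2 mod 41 = 36
RHS: x^3 + 36 x + 33 = 4^3 + 36*4 + 33 mod 41 = 36
LHS = RHS

Yes, on the curve


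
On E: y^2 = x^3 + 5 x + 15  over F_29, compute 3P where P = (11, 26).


k = 3 = 11_2 (binary, LSB first: 11)
Double-and-add from P = (11, 26):
  bit 0 = 1: acc = O + (11, 26) = (11, 26)
  bit 1 = 1: acc = (11, 26) + (2, 2) = (7, 4)

3P = (7, 4)


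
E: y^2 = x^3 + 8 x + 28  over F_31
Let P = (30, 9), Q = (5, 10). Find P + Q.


P != Q, so use the chord formula.
s = (y2 - y1) / (x2 - x1) = (1) / (6) mod 31 = 26
x3 = s^2 - x1 - x2 mod 31 = 26^2 - 30 - 5 = 21
y3 = s (x1 - x3) - y1 mod 31 = 26 * (30 - 21) - 9 = 8

P + Q = (21, 8)


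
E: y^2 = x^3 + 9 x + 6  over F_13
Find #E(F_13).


For each x in F_13, count y with y^2 = x^3 + 9 x + 6 mod 13:
  x = 1: RHS = 3, y in [4, 9]  -> 2 point(s)
  x = 6: RHS = 3, y in [4, 9]  -> 2 point(s)
  x = 7: RHS = 9, y in [3, 10]  -> 2 point(s)
  x = 9: RHS = 10, y in [6, 7]  -> 2 point(s)
  x = 10: RHS = 4, y in [2, 11]  -> 2 point(s)
  x = 12: RHS = 9, y in [3, 10]  -> 2 point(s)
Affine points: 12. Add the point at infinity: total = 13.

#E(F_13) = 13


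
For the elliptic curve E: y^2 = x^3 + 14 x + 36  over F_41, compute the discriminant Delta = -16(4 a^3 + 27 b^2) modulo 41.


4 a^3 + 27 b^2 = 4*14^3 + 27*36^2 = 10976 + 34992 = 45968
Delta = -16 * (45968) = -735488
Delta mod 41 = 11

Delta = 11 (mod 41)


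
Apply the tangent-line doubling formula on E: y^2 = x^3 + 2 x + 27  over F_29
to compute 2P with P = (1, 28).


Doubling: s = (3 x1^2 + a) / (2 y1)
s = (3*1^2 + 2) / (2*28) mod 29 = 12
x3 = s^2 - 2 x1 mod 29 = 12^2 - 2*1 = 26
y3 = s (x1 - x3) - y1 mod 29 = 12 * (1 - 26) - 28 = 20

2P = (26, 20)


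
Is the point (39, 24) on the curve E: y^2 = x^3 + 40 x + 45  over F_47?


Check whether y^2 = x^3 + 40 x + 45 (mod 47) for (x, y) = (39, 24).
LHS: y^2 = 24^2 mod 47 = 12
RHS: x^3 + 40 x + 45 = 39^3 + 40*39 + 45 mod 47 = 12
LHS = RHS

Yes, on the curve


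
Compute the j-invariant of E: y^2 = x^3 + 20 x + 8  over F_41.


Delta = -16(4 a^3 + 27 b^2) mod 41 = 35
-1728 * (4 a)^3 = -1728 * (4*20)^3 mod 41 = 7
j = 7 * 35^(-1) mod 41 = 33

j = 33 (mod 41)


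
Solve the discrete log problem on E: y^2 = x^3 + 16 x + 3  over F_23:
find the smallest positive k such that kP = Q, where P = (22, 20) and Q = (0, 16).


Enumerate multiples of P until we hit Q = (0, 16):
  1P = (22, 20)
  2P = (5, 22)
  3P = (14, 21)
  4P = (19, 17)
  5P = (6, 19)
  6P = (3, 20)
  7P = (21, 3)
  8P = (16, 13)
  9P = (10, 17)
  10P = (4, 19)
  11P = (9, 5)
  12P = (0, 16)
Match found at i = 12.

k = 12


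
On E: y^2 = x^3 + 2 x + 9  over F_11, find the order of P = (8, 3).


Compute successive multiples of P until we hit O:
  1P = (8, 3)
  2P = (4, 9)
  3P = (4, 2)
  4P = (8, 8)
  5P = O

ord(P) = 5


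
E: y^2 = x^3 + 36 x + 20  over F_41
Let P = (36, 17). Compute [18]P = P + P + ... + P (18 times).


k = 18 = 10010_2 (binary, LSB first: 01001)
Double-and-add from P = (36, 17):
  bit 0 = 0: acc unchanged = O
  bit 1 = 1: acc = O + (28, 26) = (28, 26)
  bit 2 = 0: acc unchanged = (28, 26)
  bit 3 = 0: acc unchanged = (28, 26)
  bit 4 = 1: acc = (28, 26) + (6, 1) = (16, 10)

18P = (16, 10)


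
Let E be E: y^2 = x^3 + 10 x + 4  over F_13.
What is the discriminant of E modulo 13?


4 a^3 + 27 b^2 = 4*10^3 + 27*4^2 = 4000 + 432 = 4432
Delta = -16 * (4432) = -70912
Delta mod 13 = 3

Delta = 3 (mod 13)


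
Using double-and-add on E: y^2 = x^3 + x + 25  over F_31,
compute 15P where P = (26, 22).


k = 15 = 1111_2 (binary, LSB first: 1111)
Double-and-add from P = (26, 22):
  bit 0 = 1: acc = O + (26, 22) = (26, 22)
  bit 1 = 1: acc = (26, 22) + (24, 4) = (0, 26)
  bit 2 = 1: acc = (0, 26) + (23, 30) = (16, 13)
  bit 3 = 1: acc = (16, 13) + (5, 0) = (26, 9)

15P = (26, 9)


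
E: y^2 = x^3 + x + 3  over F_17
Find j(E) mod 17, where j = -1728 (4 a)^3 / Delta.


Delta = -16(4 a^3 + 27 b^2) mod 17 = 9
-1728 * (4 a)^3 = -1728 * (4*1)^3 mod 17 = 10
j = 10 * 9^(-1) mod 17 = 3

j = 3 (mod 17)


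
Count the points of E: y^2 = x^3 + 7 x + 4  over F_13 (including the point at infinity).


For each x in F_13, count y with y^2 = x^3 + 7 x + 4 mod 13:
  x = 0: RHS = 4, y in [2, 11]  -> 2 point(s)
  x = 1: RHS = 12, y in [5, 8]  -> 2 point(s)
  x = 2: RHS = 0, y in [0]  -> 1 point(s)
  x = 3: RHS = 0, y in [0]  -> 1 point(s)
  x = 8: RHS = 0, y in [0]  -> 1 point(s)
  x = 9: RHS = 3, y in [4, 9]  -> 2 point(s)
  x = 12: RHS = 9, y in [3, 10]  -> 2 point(s)
Affine points: 11. Add the point at infinity: total = 12.

#E(F_13) = 12


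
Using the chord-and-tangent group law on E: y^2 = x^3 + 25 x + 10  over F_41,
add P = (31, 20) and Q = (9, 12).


P != Q, so use the chord formula.
s = (y2 - y1) / (x2 - x1) = (33) / (19) mod 41 = 19
x3 = s^2 - x1 - x2 mod 41 = 19^2 - 31 - 9 = 34
y3 = s (x1 - x3) - y1 mod 41 = 19 * (31 - 34) - 20 = 5

P + Q = (34, 5)


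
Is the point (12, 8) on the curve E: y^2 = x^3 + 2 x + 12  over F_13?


Check whether y^2 = x^3 + 2 x + 12 (mod 13) for (x, y) = (12, 8).
LHS: y^2 = 8^2 mod 13 = 12
RHS: x^3 + 2 x + 12 = 12^3 + 2*12 + 12 mod 13 = 9
LHS != RHS

No, not on the curve


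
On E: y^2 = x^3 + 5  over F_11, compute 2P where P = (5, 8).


Doubling: s = (3 x1^2 + a) / (2 y1)
s = (3*5^2 + 0) / (2*8) mod 11 = 4
x3 = s^2 - 2 x1 mod 11 = 4^2 - 2*5 = 6
y3 = s (x1 - x3) - y1 mod 11 = 4 * (5 - 6) - 8 = 10

2P = (6, 10)


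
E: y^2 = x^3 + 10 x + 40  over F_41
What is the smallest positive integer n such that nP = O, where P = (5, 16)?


Compute successive multiples of P until we hit O:
  1P = (5, 16)
  2P = (22, 17)
  3P = (35, 16)
  4P = (1, 25)
  5P = (17, 11)
  6P = (28, 38)
  7P = (10, 22)
  8P = (34, 23)
  ... (continuing to 24P)
  24P = O

ord(P) = 24


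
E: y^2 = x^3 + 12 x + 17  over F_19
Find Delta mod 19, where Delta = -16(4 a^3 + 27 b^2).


4 a^3 + 27 b^2 = 4*12^3 + 27*17^2 = 6912 + 7803 = 14715
Delta = -16 * (14715) = -235440
Delta mod 19 = 8

Delta = 8 (mod 19)


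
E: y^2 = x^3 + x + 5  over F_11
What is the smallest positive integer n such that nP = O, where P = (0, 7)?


Compute successive multiples of P until we hit O:
  1P = (0, 7)
  2P = (5, 6)
  3P = (10, 6)
  4P = (2, 2)
  5P = (7, 5)
  6P = (7, 6)
  7P = (2, 9)
  8P = (10, 5)
  ... (continuing to 11P)
  11P = O

ord(P) = 11


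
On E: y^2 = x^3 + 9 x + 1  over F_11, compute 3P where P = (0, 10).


k = 3 = 11_2 (binary, LSB first: 11)
Double-and-add from P = (0, 10):
  bit 0 = 1: acc = O + (0, 10) = (0, 10)
  bit 1 = 1: acc = (0, 10) + (1, 0) = (0, 1)

3P = (0, 1)


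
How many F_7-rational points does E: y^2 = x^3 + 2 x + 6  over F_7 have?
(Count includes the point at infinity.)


For each x in F_7, count y with y^2 = x^3 + 2 x + 6 mod 7:
  x = 1: RHS = 2, y in [3, 4]  -> 2 point(s)
  x = 2: RHS = 4, y in [2, 5]  -> 2 point(s)
  x = 3: RHS = 4, y in [2, 5]  -> 2 point(s)
  x = 4: RHS = 1, y in [1, 6]  -> 2 point(s)
  x = 5: RHS = 1, y in [1, 6]  -> 2 point(s)
Affine points: 10. Add the point at infinity: total = 11.

#E(F_7) = 11


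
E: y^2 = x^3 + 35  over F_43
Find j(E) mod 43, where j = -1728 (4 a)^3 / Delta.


Delta = -16(4 a^3 + 27 b^2) mod 43 = 1
-1728 * (4 a)^3 = -1728 * (4*0)^3 mod 43 = 0
j = 0 * 1^(-1) mod 43 = 0

j = 0 (mod 43)


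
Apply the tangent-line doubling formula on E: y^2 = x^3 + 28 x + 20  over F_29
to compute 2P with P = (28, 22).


Doubling: s = (3 x1^2 + a) / (2 y1)
s = (3*28^2 + 28) / (2*22) mod 29 = 4
x3 = s^2 - 2 x1 mod 29 = 4^2 - 2*28 = 18
y3 = s (x1 - x3) - y1 mod 29 = 4 * (28 - 18) - 22 = 18

2P = (18, 18)


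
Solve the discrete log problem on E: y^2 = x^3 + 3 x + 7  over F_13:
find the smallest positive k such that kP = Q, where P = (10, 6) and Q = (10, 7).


Enumerate multiples of P until we hit Q = (10, 7):
  1P = (10, 6)
  2P = (9, 3)
  3P = (3, 2)
  4P = (12, 4)
  5P = (5, 2)
  6P = (8, 6)
  7P = (8, 7)
  8P = (5, 11)
  9P = (12, 9)
  10P = (3, 11)
  11P = (9, 10)
  12P = (10, 7)
Match found at i = 12.

k = 12


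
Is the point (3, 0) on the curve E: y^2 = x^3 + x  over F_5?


Check whether y^2 = x^3 + 1 x + 0 (mod 5) for (x, y) = (3, 0).
LHS: y^2 = 0^2 mod 5 = 0
RHS: x^3 + 1 x + 0 = 3^3 + 1*3 + 0 mod 5 = 0
LHS = RHS

Yes, on the curve


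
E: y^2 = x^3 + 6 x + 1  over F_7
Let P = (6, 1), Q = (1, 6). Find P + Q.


P != Q, so use the chord formula.
s = (y2 - y1) / (x2 - x1) = (5) / (2) mod 7 = 6
x3 = s^2 - x1 - x2 mod 7 = 6^2 - 6 - 1 = 1
y3 = s (x1 - x3) - y1 mod 7 = 6 * (6 - 1) - 1 = 1

P + Q = (1, 1)


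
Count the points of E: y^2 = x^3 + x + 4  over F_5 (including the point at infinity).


For each x in F_5, count y with y^2 = x^3 + 1 x + 4 mod 5:
  x = 0: RHS = 4, y in [2, 3]  -> 2 point(s)
  x = 1: RHS = 1, y in [1, 4]  -> 2 point(s)
  x = 2: RHS = 4, y in [2, 3]  -> 2 point(s)
  x = 3: RHS = 4, y in [2, 3]  -> 2 point(s)
Affine points: 8. Add the point at infinity: total = 9.

#E(F_5) = 9


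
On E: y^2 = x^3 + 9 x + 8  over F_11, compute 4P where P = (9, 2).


k = 4 = 100_2 (binary, LSB first: 001)
Double-and-add from P = (9, 2):
  bit 0 = 0: acc unchanged = O
  bit 1 = 0: acc unchanged = O
  bit 2 = 1: acc = O + (10, 8) = (10, 8)

4P = (10, 8)


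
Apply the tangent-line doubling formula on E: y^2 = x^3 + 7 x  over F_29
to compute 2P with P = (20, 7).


Doubling: s = (3 x1^2 + a) / (2 y1)
s = (3*20^2 + 7) / (2*7) mod 29 = 22
x3 = s^2 - 2 x1 mod 29 = 22^2 - 2*20 = 9
y3 = s (x1 - x3) - y1 mod 29 = 22 * (20 - 9) - 7 = 3

2P = (9, 3)


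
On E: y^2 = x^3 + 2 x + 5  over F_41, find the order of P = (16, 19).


Compute successive multiples of P until we hit O:
  1P = (16, 19)
  2P = (18, 16)
  3P = (40, 17)
  4P = (28, 23)
  5P = (29, 4)
  6P = (0, 13)
  7P = (4, 6)
  8P = (31, 16)
  ... (continuing to 22P)
  22P = O

ord(P) = 22


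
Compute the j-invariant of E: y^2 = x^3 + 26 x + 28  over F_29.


Delta = -16(4 a^3 + 27 b^2) mod 29 = 20
-1728 * (4 a)^3 = -1728 * (4*26)^3 mod 29 = 28
j = 28 * 20^(-1) mod 29 = 13

j = 13 (mod 29)


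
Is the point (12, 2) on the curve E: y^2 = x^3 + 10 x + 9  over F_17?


Check whether y^2 = x^3 + 10 x + 9 (mod 17) for (x, y) = (12, 2).
LHS: y^2 = 2^2 mod 17 = 4
RHS: x^3 + 10 x + 9 = 12^3 + 10*12 + 9 mod 17 = 4
LHS = RHS

Yes, on the curve


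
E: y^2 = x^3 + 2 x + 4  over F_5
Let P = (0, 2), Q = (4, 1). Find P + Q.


P != Q, so use the chord formula.
s = (y2 - y1) / (x2 - x1) = (4) / (4) mod 5 = 1
x3 = s^2 - x1 - x2 mod 5 = 1^2 - 0 - 4 = 2
y3 = s (x1 - x3) - y1 mod 5 = 1 * (0 - 2) - 2 = 1

P + Q = (2, 1)


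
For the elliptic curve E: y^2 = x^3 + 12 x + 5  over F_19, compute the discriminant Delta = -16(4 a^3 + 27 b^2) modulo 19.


4 a^3 + 27 b^2 = 4*12^3 + 27*5^2 = 6912 + 675 = 7587
Delta = -16 * (7587) = -121392
Delta mod 19 = 18

Delta = 18 (mod 19)


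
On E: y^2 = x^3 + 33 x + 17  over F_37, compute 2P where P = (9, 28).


k = 2 = 10_2 (binary, LSB first: 01)
Double-and-add from P = (9, 28):
  bit 0 = 0: acc unchanged = O
  bit 1 = 1: acc = O + (28, 29) = (28, 29)

2P = (28, 29)


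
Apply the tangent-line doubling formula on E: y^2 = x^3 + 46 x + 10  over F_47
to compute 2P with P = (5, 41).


Doubling: s = (3 x1^2 + a) / (2 y1)
s = (3*5^2 + 46) / (2*41) mod 47 = 33
x3 = s^2 - 2 x1 mod 47 = 33^2 - 2*5 = 45
y3 = s (x1 - x3) - y1 mod 47 = 33 * (5 - 45) - 41 = 2

2P = (45, 2)


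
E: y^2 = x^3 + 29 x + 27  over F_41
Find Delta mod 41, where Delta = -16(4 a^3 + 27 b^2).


4 a^3 + 27 b^2 = 4*29^3 + 27*27^2 = 97556 + 19683 = 117239
Delta = -16 * (117239) = -1875824
Delta mod 41 = 8

Delta = 8 (mod 41)


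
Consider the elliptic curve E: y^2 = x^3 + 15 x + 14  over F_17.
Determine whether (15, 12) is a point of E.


Check whether y^2 = x^3 + 15 x + 14 (mod 17) for (x, y) = (15, 12).
LHS: y^2 = 12^2 mod 17 = 8
RHS: x^3 + 15 x + 14 = 15^3 + 15*15 + 14 mod 17 = 10
LHS != RHS

No, not on the curve


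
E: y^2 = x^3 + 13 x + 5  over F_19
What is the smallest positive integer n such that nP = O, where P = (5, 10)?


Compute successive multiples of P until we hit O:
  1P = (5, 10)
  2P = (1, 0)
  3P = (5, 9)
  4P = O

ord(P) = 4


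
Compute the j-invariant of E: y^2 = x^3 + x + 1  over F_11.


Delta = -16(4 a^3 + 27 b^2) mod 11 = 10
-1728 * (4 a)^3 = -1728 * (4*1)^3 mod 11 = 2
j = 2 * 10^(-1) mod 11 = 9

j = 9 (mod 11)


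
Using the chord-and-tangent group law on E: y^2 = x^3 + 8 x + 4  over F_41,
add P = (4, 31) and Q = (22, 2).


P != Q, so use the chord formula.
s = (y2 - y1) / (x2 - x1) = (12) / (18) mod 41 = 28
x3 = s^2 - x1 - x2 mod 41 = 28^2 - 4 - 22 = 20
y3 = s (x1 - x3) - y1 mod 41 = 28 * (4 - 20) - 31 = 13

P + Q = (20, 13)


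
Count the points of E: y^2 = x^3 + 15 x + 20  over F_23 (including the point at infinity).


For each x in F_23, count y with y^2 = x^3 + 15 x + 20 mod 23:
  x = 1: RHS = 13, y in [6, 17]  -> 2 point(s)
  x = 2: RHS = 12, y in [9, 14]  -> 2 point(s)
  x = 3: RHS = 0, y in [0]  -> 1 point(s)
  x = 4: RHS = 6, y in [11, 12]  -> 2 point(s)
  x = 5: RHS = 13, y in [6, 17]  -> 2 point(s)
  x = 6: RHS = 4, y in [2, 21]  -> 2 point(s)
  x = 7: RHS = 8, y in [10, 13]  -> 2 point(s)
  x = 8: RHS = 8, y in [10, 13]  -> 2 point(s)
  x = 15: RHS = 9, y in [3, 20]  -> 2 point(s)
  x = 16: RHS = 9, y in [3, 20]  -> 2 point(s)
  x = 17: RHS = 13, y in [6, 17]  -> 2 point(s)
  x = 18: RHS = 4, y in [2, 21]  -> 2 point(s)
  x = 22: RHS = 4, y in [2, 21]  -> 2 point(s)
Affine points: 25. Add the point at infinity: total = 26.

#E(F_23) = 26


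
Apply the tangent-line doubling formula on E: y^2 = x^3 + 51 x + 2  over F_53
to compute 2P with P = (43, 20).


Doubling: s = (3 x1^2 + a) / (2 y1)
s = (3*43^2 + 51) / (2*20) mod 53 = 26
x3 = s^2 - 2 x1 mod 53 = 26^2 - 2*43 = 7
y3 = s (x1 - x3) - y1 mod 53 = 26 * (43 - 7) - 20 = 15

2P = (7, 15)


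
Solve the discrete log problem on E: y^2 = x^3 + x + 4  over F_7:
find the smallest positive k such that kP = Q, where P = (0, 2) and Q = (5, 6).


Enumerate multiples of P until we hit Q = (5, 6):
  1P = (0, 2)
  2P = (4, 4)
  3P = (5, 6)
Match found at i = 3.

k = 3


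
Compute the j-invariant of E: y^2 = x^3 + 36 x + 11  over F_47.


Delta = -16(4 a^3 + 27 b^2) mod 47 = 12
-1728 * (4 a)^3 = -1728 * (4*36)^3 mod 47 = 15
j = 15 * 12^(-1) mod 47 = 13

j = 13 (mod 47)


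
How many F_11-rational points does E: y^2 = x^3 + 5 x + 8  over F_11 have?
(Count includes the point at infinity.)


For each x in F_11, count y with y^2 = x^3 + 5 x + 8 mod 11:
  x = 1: RHS = 3, y in [5, 6]  -> 2 point(s)
  x = 2: RHS = 4, y in [2, 9]  -> 2 point(s)
  x = 4: RHS = 4, y in [2, 9]  -> 2 point(s)
  x = 5: RHS = 4, y in [2, 9]  -> 2 point(s)
  x = 6: RHS = 1, y in [1, 10]  -> 2 point(s)
  x = 7: RHS = 1, y in [1, 10]  -> 2 point(s)
  x = 9: RHS = 1, y in [1, 10]  -> 2 point(s)
Affine points: 14. Add the point at infinity: total = 15.

#E(F_11) = 15


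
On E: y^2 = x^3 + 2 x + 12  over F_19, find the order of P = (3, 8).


Compute successive multiples of P until we hit O:
  1P = (3, 8)
  2P = (3, 11)
  3P = O

ord(P) = 3


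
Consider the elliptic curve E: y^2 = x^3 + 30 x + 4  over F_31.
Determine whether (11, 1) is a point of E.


Check whether y^2 = x^3 + 30 x + 4 (mod 31) for (x, y) = (11, 1).
LHS: y^2 = 1^2 mod 31 = 1
RHS: x^3 + 30 x + 4 = 11^3 + 30*11 + 4 mod 31 = 22
LHS != RHS

No, not on the curve


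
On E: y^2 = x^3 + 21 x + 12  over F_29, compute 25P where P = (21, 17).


k = 25 = 11001_2 (binary, LSB first: 10011)
Double-and-add from P = (21, 17):
  bit 0 = 1: acc = O + (21, 17) = (21, 17)
  bit 1 = 0: acc unchanged = (21, 17)
  bit 2 = 0: acc unchanged = (21, 17)
  bit 3 = 1: acc = (21, 17) + (10, 2) = (14, 11)
  bit 4 = 1: acc = (14, 11) + (2, 2) = (19, 7)

25P = (19, 7)


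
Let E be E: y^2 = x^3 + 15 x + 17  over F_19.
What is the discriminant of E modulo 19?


4 a^3 + 27 b^2 = 4*15^3 + 27*17^2 = 13500 + 7803 = 21303
Delta = -16 * (21303) = -340848
Delta mod 19 = 12

Delta = 12 (mod 19)


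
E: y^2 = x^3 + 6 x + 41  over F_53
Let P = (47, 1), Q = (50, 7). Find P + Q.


P != Q, so use the chord formula.
s = (y2 - y1) / (x2 - x1) = (6) / (3) mod 53 = 2
x3 = s^2 - x1 - x2 mod 53 = 2^2 - 47 - 50 = 13
y3 = s (x1 - x3) - y1 mod 53 = 2 * (47 - 13) - 1 = 14

P + Q = (13, 14)


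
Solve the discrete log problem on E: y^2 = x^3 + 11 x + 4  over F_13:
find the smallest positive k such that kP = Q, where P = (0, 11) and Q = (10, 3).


Enumerate multiples of P until we hit Q = (10, 3):
  1P = (0, 11)
  2P = (10, 10)
  3P = (6, 0)
  4P = (10, 3)
Match found at i = 4.

k = 4


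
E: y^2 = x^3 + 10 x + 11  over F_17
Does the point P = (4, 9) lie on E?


Check whether y^2 = x^3 + 10 x + 11 (mod 17) for (x, y) = (4, 9).
LHS: y^2 = 9^2 mod 17 = 13
RHS: x^3 + 10 x + 11 = 4^3 + 10*4 + 11 mod 17 = 13
LHS = RHS

Yes, on the curve


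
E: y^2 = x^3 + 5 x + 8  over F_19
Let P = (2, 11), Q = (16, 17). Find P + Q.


P != Q, so use the chord formula.
s = (y2 - y1) / (x2 - x1) = (6) / (14) mod 19 = 14
x3 = s^2 - x1 - x2 mod 19 = 14^2 - 2 - 16 = 7
y3 = s (x1 - x3) - y1 mod 19 = 14 * (2 - 7) - 11 = 14

P + Q = (7, 14)


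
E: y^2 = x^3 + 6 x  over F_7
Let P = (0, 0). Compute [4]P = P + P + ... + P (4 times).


k = 4 = 100_2 (binary, LSB first: 001)
Double-and-add from P = (0, 0):
  bit 0 = 0: acc unchanged = O
  bit 1 = 0: acc unchanged = O
  bit 2 = 1: acc = O + O = O

4P = O


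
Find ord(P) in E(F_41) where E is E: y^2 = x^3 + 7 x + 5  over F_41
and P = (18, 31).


Compute successive multiples of P until we hit O:
  1P = (18, 31)
  2P = (23, 19)
  3P = (32, 19)
  4P = (16, 20)
  5P = (27, 22)
  6P = (38, 30)
  7P = (30, 27)
  8P = (25, 26)
  ... (continuing to 42P)
  42P = O

ord(P) = 42


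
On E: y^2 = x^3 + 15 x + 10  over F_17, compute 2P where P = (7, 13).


Doubling: s = (3 x1^2 + a) / (2 y1)
s = (3*7^2 + 15) / (2*13) mod 17 = 1
x3 = s^2 - 2 x1 mod 17 = 1^2 - 2*7 = 4
y3 = s (x1 - x3) - y1 mod 17 = 1 * (7 - 4) - 13 = 7

2P = (4, 7)


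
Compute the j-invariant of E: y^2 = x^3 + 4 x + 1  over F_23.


Delta = -16(4 a^3 + 27 b^2) mod 23 = 3
-1728 * (4 a)^3 = -1728 * (4*4)^3 mod 23 = 17
j = 17 * 3^(-1) mod 23 = 21

j = 21 (mod 23)


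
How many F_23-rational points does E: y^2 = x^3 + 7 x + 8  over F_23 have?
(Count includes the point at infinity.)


For each x in F_23, count y with y^2 = x^3 + 7 x + 8 mod 23:
  x = 0: RHS = 8, y in [10, 13]  -> 2 point(s)
  x = 1: RHS = 16, y in [4, 19]  -> 2 point(s)
  x = 4: RHS = 8, y in [10, 13]  -> 2 point(s)
  x = 6: RHS = 13, y in [6, 17]  -> 2 point(s)
  x = 7: RHS = 9, y in [3, 20]  -> 2 point(s)
  x = 8: RHS = 1, y in [1, 22]  -> 2 point(s)
  x = 9: RHS = 18, y in [8, 15]  -> 2 point(s)
  x = 11: RHS = 13, y in [6, 17]  -> 2 point(s)
  x = 12: RHS = 3, y in [7, 16]  -> 2 point(s)
  x = 17: RHS = 3, y in [7, 16]  -> 2 point(s)
  x = 18: RHS = 9, y in [3, 20]  -> 2 point(s)
  x = 19: RHS = 8, y in [10, 13]  -> 2 point(s)
  x = 20: RHS = 6, y in [11, 12]  -> 2 point(s)
  x = 21: RHS = 9, y in [3, 20]  -> 2 point(s)
  x = 22: RHS = 0, y in [0]  -> 1 point(s)
Affine points: 29. Add the point at infinity: total = 30.

#E(F_23) = 30


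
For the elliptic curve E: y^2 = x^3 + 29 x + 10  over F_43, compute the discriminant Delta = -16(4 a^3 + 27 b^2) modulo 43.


4 a^3 + 27 b^2 = 4*29^3 + 27*10^2 = 97556 + 2700 = 100256
Delta = -16 * (100256) = -1604096
Delta mod 43 = 19

Delta = 19 (mod 43)


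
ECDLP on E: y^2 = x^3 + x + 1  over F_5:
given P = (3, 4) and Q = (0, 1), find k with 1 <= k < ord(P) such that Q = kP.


Enumerate multiples of P until we hit Q = (0, 1):
  1P = (3, 4)
  2P = (0, 4)
  3P = (2, 1)
  4P = (4, 3)
  5P = (4, 2)
  6P = (2, 4)
  7P = (0, 1)
Match found at i = 7.

k = 7
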